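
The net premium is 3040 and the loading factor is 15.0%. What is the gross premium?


Gross = net * (1 + loading)
= 3040 * (1 + 0.15)
= 3040 * 1.15
= 3496.0


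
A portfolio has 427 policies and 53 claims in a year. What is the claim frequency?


frequency = claims / policies
= 53 / 427
= 0.1241


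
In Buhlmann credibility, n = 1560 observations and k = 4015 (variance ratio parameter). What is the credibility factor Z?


Z = n / (n + k)
= 1560 / (1560 + 4015)
= 1560 / 5575
= 0.2798


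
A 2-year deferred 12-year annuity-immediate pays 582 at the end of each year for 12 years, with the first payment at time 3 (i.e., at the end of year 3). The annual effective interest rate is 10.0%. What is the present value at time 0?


PV at time 2 of the 12-year annuity-immediate:
a_n = 582 * (1-(1+0.1)^(-12))/0.1 = 3965.5686
Discount back 2 years to time 0:
PV = 3965.5686 * (1+0.1)^(-2)
= 3965.5686 * 0.826446
= 3277.3295


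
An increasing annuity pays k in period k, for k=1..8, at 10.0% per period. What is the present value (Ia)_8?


(Ia)_n = sum_{k=1}^{n} k * v^k, v = 1/(1+i)
v = 0.909091
Sum computed term by term:
(Ia)_8 = 21.3636


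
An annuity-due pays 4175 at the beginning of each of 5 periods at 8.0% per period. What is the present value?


PV_due = PMT * (1-(1+i)^(-n))/i * (1+i)
PV_immediate = 16669.5644
PV_due = 16669.5644 * 1.08
= 18003.1296


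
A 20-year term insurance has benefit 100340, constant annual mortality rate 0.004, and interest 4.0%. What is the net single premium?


NSP = benefit * sum_{k=0}^{n-1} k_p_x * q * v^(k+1)
With constant q=0.004, v=0.961538
Sum = 0.052615
NSP = 100340 * 0.052615
= 5279.4286


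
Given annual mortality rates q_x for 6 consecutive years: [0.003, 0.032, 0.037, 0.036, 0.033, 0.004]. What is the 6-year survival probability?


p_k = 1 - q_k for each year
Survival = product of (1 - q_k)
= 0.997 * 0.968 * 0.963 * 0.964 * 0.967 * 0.996
= 0.8629


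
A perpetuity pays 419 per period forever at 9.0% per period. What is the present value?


PV = PMT / i
= 419 / 0.09
= 4655.5556


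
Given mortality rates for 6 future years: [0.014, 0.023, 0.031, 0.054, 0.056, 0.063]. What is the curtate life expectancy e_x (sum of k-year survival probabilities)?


e_x = sum_{k=1}^{n} k_p_x
k_p_x values:
  1_p_x = 0.986
  2_p_x = 0.963322
  3_p_x = 0.933459
  4_p_x = 0.883052
  5_p_x = 0.833601
  6_p_x = 0.781084
e_x = 5.3805


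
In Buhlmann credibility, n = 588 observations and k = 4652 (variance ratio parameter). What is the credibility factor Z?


Z = n / (n + k)
= 588 / (588 + 4652)
= 588 / 5240
= 0.1122


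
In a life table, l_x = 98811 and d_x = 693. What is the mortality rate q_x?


q_x = d_x / l_x
= 693 / 98811
= 0.007


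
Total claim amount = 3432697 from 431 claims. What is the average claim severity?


severity = total / number
= 3432697 / 431
= 7964.4942


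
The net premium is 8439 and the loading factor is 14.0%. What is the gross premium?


Gross = net * (1 + loading)
= 8439 * (1 + 0.14)
= 8439 * 1.14
= 9620.46


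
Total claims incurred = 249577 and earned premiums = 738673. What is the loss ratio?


Loss ratio = claims / premiums
= 249577 / 738673
= 0.3379


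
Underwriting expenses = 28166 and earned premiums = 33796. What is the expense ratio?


Expense ratio = expenses / premiums
= 28166 / 33796
= 0.8334


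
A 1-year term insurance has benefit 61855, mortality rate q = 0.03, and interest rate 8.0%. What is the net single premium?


NSP = benefit * q * v
v = 1/(1+i) = 0.925926
NSP = 61855 * 0.03 * 0.925926
= 1718.1944


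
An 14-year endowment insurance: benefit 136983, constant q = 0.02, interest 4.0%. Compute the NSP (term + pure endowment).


Term component = 25788.9016
Pure endowment = 14_p_x * v^14 * benefit = 0.753642 * 0.577475 * 136983 = 59616.2951
NSP = 85405.1967


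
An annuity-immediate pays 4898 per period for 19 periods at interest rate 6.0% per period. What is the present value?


PV = PMT * (1 - (1+i)^(-n)) / i
= 4898 * (1 - (1+0.06)^(-19)) / 0.06
= 4898 * (1 - 0.330513) / 0.06
= 4898 * 11.158116
= 54652.4546


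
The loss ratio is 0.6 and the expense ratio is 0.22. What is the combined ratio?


Combined ratio = loss ratio + expense ratio
= 0.6 + 0.22
= 0.82


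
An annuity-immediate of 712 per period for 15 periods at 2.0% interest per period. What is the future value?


FV = PMT * ((1+i)^n - 1) / i
= 712 * ((1.02)^15 - 1) / 0.02
= 712 * (1.345868 - 1) / 0.02
= 12312.9128


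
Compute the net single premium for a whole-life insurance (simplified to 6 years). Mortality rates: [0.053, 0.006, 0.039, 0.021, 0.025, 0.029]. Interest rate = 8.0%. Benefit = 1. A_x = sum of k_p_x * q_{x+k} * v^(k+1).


v = 0.925926
Year 0: k_p_x=1.0, q=0.053, term=0.049074
Year 1: k_p_x=0.947, q=0.006, term=0.004871
Year 2: k_p_x=0.941318, q=0.039, term=0.029143
Year 3: k_p_x=0.904607, q=0.021, term=0.013963
Year 4: k_p_x=0.88561, q=0.025, term=0.015068
Year 5: k_p_x=0.86347, q=0.029, term=0.01578
A_x = 0.1279


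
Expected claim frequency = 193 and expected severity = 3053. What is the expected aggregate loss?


E[S] = E[N] * E[X]
= 193 * 3053
= 589229


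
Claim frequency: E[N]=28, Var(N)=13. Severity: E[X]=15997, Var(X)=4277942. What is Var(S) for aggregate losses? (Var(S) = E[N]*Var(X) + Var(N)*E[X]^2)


Var(S) = E[N]*Var(X) + Var(N)*E[X]^2
= 28*4277942 + 13*15997^2
= 119782376 + 3326752117
= 3.4465e+09


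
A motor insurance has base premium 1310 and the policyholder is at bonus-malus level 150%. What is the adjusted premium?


adjusted = base * BM_level / 100
= 1310 * 150 / 100
= 1310 * 1.5
= 1965.0


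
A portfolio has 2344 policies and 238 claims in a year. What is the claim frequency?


frequency = claims / policies
= 238 / 2344
= 0.1015


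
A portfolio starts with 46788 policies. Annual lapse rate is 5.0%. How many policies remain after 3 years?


remaining = initial * (1 - lapse)^years
= 46788 * (1 - 0.05)^3
= 46788 * 0.857375
= 40114.8615


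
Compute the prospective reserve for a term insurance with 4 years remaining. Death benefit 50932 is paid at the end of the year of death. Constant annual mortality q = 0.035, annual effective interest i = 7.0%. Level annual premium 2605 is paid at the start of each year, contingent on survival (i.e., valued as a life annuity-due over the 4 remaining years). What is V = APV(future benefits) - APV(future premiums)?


v = 1/(1+i) = 0.934579
APV(future benefits) per unit = sum_{k=0}^{3} k_p_x * q * v^(k+1) = 0.112811
APV(future benefits) = 50932 * 0.112811 = 5745.6819
Life annuity-due factor ä_{x:4} = sum_{k=0}^{3} k_p_x * v^k = 3.448789
APV(future premiums) = 2605 * 3.448789 = 8984.0944
V = 5745.6819 - 8984.0944
= -3238.4125


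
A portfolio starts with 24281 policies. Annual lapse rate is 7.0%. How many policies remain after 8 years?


remaining = initial * (1 - lapse)^years
= 24281 * (1 - 0.07)^8
= 24281 * 0.559582
= 13587.2059


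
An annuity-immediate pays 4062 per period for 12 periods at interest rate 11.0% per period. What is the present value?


PV = PMT * (1 - (1+i)^(-n)) / i
= 4062 * (1 - (1+0.11)^(-12)) / 0.11
= 4062 * (1 - 0.285841) / 0.11
= 4062 * 6.492356
= 26371.9507


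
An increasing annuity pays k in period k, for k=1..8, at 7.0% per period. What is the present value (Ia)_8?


(Ia)_n = sum_{k=1}^{n} k * v^k, v = 1/(1+i)
v = 0.934579
Sum computed term by term:
(Ia)_8 = 24.7602


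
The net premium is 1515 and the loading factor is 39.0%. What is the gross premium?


Gross = net * (1 + loading)
= 1515 * (1 + 0.39)
= 1515 * 1.39
= 2105.85


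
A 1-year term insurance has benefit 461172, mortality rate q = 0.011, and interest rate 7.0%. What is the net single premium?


NSP = benefit * q * v
v = 1/(1+i) = 0.934579
NSP = 461172 * 0.011 * 0.934579
= 4741.0206


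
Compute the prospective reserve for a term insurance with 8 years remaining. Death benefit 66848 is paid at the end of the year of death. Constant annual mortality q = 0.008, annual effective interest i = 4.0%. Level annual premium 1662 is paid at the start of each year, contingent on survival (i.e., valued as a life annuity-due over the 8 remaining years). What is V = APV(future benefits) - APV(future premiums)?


v = 1/(1+i) = 0.961538
APV(future benefits) per unit = sum_{k=0}^{7} k_p_x * q * v^(k+1) = 0.052464
APV(future benefits) = 66848 * 0.052464 = 3507.1281
Life annuity-due factor ä_{x:8} = sum_{k=0}^{7} k_p_x * v^k = 6.820348
APV(future premiums) = 1662 * 6.820348 = 11335.4191
V = 3507.1281 - 11335.4191
= -7828.291


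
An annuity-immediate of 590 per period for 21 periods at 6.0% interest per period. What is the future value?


FV = PMT * ((1+i)^n - 1) / i
= 590 * ((1.06)^21 - 1) / 0.06
= 590 * (3.399564 - 1) / 0.06
= 23595.7087


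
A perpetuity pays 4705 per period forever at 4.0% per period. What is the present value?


PV = PMT / i
= 4705 / 0.04
= 117625.0


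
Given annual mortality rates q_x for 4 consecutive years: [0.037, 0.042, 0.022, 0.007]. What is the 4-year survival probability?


p_k = 1 - q_k for each year
Survival = product of (1 - q_k)
= 0.963 * 0.958 * 0.978 * 0.993
= 0.8959


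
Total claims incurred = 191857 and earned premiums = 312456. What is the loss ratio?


Loss ratio = claims / premiums
= 191857 / 312456
= 0.614


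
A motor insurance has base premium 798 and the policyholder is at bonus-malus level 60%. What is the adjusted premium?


adjusted = base * BM_level / 100
= 798 * 60 / 100
= 798 * 0.6
= 478.8


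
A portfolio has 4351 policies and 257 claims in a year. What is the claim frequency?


frequency = claims / policies
= 257 / 4351
= 0.0591


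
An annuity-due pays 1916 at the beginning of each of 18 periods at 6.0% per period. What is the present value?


PV_due = PMT * (1-(1+i)^(-n))/i * (1+i)
PV_immediate = 20745.6883
PV_due = 20745.6883 * 1.06
= 21990.4296


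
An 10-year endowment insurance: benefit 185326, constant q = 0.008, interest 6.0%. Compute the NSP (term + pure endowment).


Term component = 10567.9963
Pure endowment = 10_p_x * v^10 * benefit = 0.922819 * 0.558395 * 185326 = 95498.0318
NSP = 106066.0281


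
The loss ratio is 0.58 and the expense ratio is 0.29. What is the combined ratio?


Combined ratio = loss ratio + expense ratio
= 0.58 + 0.29
= 0.87


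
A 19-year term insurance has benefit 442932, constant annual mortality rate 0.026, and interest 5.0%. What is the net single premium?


NSP = benefit * sum_{k=0}^{n-1} k_p_x * q * v^(k+1)
With constant q=0.026, v=0.952381
Sum = 0.260035
NSP = 442932 * 0.260035
= 115178.0379


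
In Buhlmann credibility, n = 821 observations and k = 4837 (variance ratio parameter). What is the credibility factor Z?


Z = n / (n + k)
= 821 / (821 + 4837)
= 821 / 5658
= 0.1451


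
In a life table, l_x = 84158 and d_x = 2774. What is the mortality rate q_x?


q_x = d_x / l_x
= 2774 / 84158
= 0.033


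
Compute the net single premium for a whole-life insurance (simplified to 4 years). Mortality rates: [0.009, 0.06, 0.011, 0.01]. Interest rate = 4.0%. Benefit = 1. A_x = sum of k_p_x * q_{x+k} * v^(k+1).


v = 0.961538
Year 0: k_p_x=1.0, q=0.009, term=0.008654
Year 1: k_p_x=0.991, q=0.06, term=0.054974
Year 2: k_p_x=0.93154, q=0.011, term=0.009109
Year 3: k_p_x=0.921293, q=0.01, term=0.007875
A_x = 0.0806


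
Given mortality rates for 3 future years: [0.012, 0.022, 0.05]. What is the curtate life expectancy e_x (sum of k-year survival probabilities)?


e_x = sum_{k=1}^{n} k_p_x
k_p_x values:
  1_p_x = 0.988
  2_p_x = 0.966264
  3_p_x = 0.917951
e_x = 2.8722


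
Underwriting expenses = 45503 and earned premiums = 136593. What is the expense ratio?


Expense ratio = expenses / premiums
= 45503 / 136593
= 0.3331


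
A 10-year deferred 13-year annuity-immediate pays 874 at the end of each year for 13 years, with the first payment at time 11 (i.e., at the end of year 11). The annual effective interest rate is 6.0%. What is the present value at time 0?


PV at time 10 of the 13-year annuity-immediate:
a_n = 874 * (1-(1+0.06)^(-13))/0.06 = 7737.2449
Discount back 10 years to time 0:
PV = 7737.2449 * (1+0.06)^(-10)
= 7737.2449 * 0.558395
= 4320.4371


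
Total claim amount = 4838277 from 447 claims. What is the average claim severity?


severity = total / number
= 4838277 / 447
= 10823.8859


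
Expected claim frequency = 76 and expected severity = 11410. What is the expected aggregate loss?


E[S] = E[N] * E[X]
= 76 * 11410
= 867160


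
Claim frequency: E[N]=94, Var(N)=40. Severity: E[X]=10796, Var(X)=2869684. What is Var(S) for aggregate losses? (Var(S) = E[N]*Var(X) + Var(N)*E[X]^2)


Var(S) = E[N]*Var(X) + Var(N)*E[X]^2
= 94*2869684 + 40*10796^2
= 269750296 + 4662144640
= 4.9319e+09


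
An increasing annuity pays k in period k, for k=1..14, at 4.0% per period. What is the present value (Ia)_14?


(Ia)_n = sum_{k=1}^{n} k * v^k, v = 1/(1+i)
v = 0.961538
Sum computed term by term:
(Ia)_14 = 72.5249


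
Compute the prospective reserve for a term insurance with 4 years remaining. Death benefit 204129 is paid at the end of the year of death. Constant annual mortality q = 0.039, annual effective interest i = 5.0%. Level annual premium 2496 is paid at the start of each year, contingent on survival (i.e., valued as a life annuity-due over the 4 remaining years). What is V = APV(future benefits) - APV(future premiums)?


v = 1/(1+i) = 0.952381
APV(future benefits) per unit = sum_{k=0}^{3} k_p_x * q * v^(k+1) = 0.130726
APV(future benefits) = 204129 * 0.130726 = 26685.0568
Life annuity-due factor ä_{x:4} = sum_{k=0}^{3} k_p_x * v^k = 3.519558
APV(future premiums) = 2496 * 3.519558 = 8784.8166
V = 26685.0568 - 8784.8166
= 17900.2403


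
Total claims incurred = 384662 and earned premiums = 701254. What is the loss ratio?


Loss ratio = claims / premiums
= 384662 / 701254
= 0.5485


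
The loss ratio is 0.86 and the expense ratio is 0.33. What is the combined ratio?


Combined ratio = loss ratio + expense ratio
= 0.86 + 0.33
= 1.19


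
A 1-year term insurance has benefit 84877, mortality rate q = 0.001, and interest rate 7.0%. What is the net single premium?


NSP = benefit * q * v
v = 1/(1+i) = 0.934579
NSP = 84877 * 0.001 * 0.934579
= 79.3243


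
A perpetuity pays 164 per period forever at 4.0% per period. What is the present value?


PV = PMT / i
= 164 / 0.04
= 4100.0


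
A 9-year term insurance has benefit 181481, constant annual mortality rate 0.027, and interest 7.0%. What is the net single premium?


NSP = benefit * sum_{k=0}^{n-1} k_p_x * q * v^(k+1)
With constant q=0.027, v=0.934579
Sum = 0.160005
NSP = 181481 * 0.160005
= 29037.779


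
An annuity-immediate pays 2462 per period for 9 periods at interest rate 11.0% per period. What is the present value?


PV = PMT * (1 - (1+i)^(-n)) / i
= 2462 * (1 - (1+0.11)^(-9)) / 0.11
= 2462 * (1 - 0.390925) / 0.11
= 2462 * 5.537048
= 13632.211


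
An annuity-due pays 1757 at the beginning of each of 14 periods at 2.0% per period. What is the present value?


PV_due = PMT * (1-(1+i)^(-n))/i * (1+i)
PV_immediate = 21270.6791
PV_due = 21270.6791 * 1.02
= 21696.0927


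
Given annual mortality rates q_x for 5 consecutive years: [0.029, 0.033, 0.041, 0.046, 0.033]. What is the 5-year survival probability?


p_k = 1 - q_k for each year
Survival = product of (1 - q_k)
= 0.971 * 0.967 * 0.959 * 0.954 * 0.967
= 0.8307


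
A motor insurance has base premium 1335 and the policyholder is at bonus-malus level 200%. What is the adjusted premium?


adjusted = base * BM_level / 100
= 1335 * 200 / 100
= 1335 * 2.0
= 2670.0


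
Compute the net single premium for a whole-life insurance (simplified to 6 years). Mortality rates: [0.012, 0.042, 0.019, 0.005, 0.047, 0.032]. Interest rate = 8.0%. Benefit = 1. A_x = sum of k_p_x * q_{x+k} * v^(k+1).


v = 0.925926
Year 0: k_p_x=1.0, q=0.012, term=0.011111
Year 1: k_p_x=0.988, q=0.042, term=0.035576
Year 2: k_p_x=0.946504, q=0.019, term=0.014276
Year 3: k_p_x=0.92852, q=0.005, term=0.003412
Year 4: k_p_x=0.923878, q=0.047, term=0.029552
Year 5: k_p_x=0.880456, q=0.032, term=0.017755
A_x = 0.1117


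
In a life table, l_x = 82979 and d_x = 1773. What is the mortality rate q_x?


q_x = d_x / l_x
= 1773 / 82979
= 0.0214


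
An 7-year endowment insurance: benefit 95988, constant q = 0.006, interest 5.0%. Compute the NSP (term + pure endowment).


Term component = 3276.9825
Pure endowment = 7_p_x * v^7 * benefit = 0.958748 * 0.710681 * 95988 = 65402.8299
NSP = 68679.8124


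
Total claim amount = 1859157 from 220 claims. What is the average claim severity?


severity = total / number
= 1859157 / 220
= 8450.7136


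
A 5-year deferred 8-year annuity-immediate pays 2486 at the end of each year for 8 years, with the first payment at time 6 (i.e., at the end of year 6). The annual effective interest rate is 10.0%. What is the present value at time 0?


PV at time 5 of the 8-year annuity-immediate:
a_n = 2486 * (1-(1+0.1)^(-8))/0.1 = 13262.6265
Discount back 5 years to time 0:
PV = 13262.6265 * (1+0.1)^(-5)
= 13262.6265 * 0.620921
= 8235.0476


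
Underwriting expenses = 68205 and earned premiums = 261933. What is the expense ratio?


Expense ratio = expenses / premiums
= 68205 / 261933
= 0.2604


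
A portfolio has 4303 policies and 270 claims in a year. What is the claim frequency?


frequency = claims / policies
= 270 / 4303
= 0.0627


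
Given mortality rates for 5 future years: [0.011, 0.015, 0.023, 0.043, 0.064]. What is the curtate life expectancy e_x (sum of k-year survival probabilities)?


e_x = sum_{k=1}^{n} k_p_x
k_p_x values:
  1_p_x = 0.989
  2_p_x = 0.974165
  3_p_x = 0.951759
  4_p_x = 0.910834
  5_p_x = 0.85254
e_x = 4.6783


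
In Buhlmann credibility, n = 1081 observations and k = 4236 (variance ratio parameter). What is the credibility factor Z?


Z = n / (n + k)
= 1081 / (1081 + 4236)
= 1081 / 5317
= 0.2033


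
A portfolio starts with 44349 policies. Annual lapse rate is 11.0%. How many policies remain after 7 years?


remaining = initial * (1 - lapse)^years
= 44349 * (1 - 0.11)^7
= 44349 * 0.442313
= 19616.1547


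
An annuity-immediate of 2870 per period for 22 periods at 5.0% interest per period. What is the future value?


FV = PMT * ((1+i)^n - 1) / i
= 2870 * ((1.05)^22 - 1) / 0.05
= 2870 * (2.925261 - 1) / 0.05
= 110509.9653


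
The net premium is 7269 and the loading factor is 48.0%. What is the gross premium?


Gross = net * (1 + loading)
= 7269 * (1 + 0.48)
= 7269 * 1.48
= 10758.12


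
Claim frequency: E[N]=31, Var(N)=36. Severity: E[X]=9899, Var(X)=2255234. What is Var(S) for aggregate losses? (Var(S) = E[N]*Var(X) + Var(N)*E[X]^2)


Var(S) = E[N]*Var(X) + Var(N)*E[X]^2
= 31*2255234 + 36*9899^2
= 69912254 + 3527647236
= 3.5976e+09


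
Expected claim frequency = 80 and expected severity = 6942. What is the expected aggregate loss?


E[S] = E[N] * E[X]
= 80 * 6942
= 555360


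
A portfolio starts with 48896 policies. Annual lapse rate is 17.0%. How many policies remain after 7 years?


remaining = initial * (1 - lapse)^years
= 48896 * (1 - 0.17)^7
= 48896 * 0.271361
= 13268.4435


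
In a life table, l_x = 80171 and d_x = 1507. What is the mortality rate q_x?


q_x = d_x / l_x
= 1507 / 80171
= 0.0188


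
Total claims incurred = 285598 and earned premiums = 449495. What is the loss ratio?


Loss ratio = claims / premiums
= 285598 / 449495
= 0.6354


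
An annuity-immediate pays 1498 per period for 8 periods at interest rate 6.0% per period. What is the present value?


PV = PMT * (1 - (1+i)^(-n)) / i
= 1498 * (1 - (1+0.06)^(-8)) / 0.06
= 1498 * (1 - 0.627412) / 0.06
= 1498 * 6.209794
= 9302.2711


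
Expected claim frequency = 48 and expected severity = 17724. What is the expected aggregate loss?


E[S] = E[N] * E[X]
= 48 * 17724
= 850752


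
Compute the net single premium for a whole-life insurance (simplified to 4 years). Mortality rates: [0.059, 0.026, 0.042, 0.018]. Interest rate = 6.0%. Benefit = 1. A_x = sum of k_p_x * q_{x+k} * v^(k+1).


v = 0.943396
Year 0: k_p_x=1.0, q=0.059, term=0.05566
Year 1: k_p_x=0.941, q=0.026, term=0.021775
Year 2: k_p_x=0.916534, q=0.042, term=0.032321
Year 3: k_p_x=0.87804, q=0.018, term=0.012519
A_x = 0.1223


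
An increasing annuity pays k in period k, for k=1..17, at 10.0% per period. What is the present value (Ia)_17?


(Ia)_n = sum_{k=1}^{n} k * v^k, v = 1/(1+i)
v = 0.909091
Sum computed term by term:
(Ia)_17 = 54.6035


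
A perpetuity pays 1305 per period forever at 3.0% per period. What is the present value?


PV = PMT / i
= 1305 / 0.03
= 43500.0


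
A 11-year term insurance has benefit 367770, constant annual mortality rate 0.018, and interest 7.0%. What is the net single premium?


NSP = benefit * sum_{k=0}^{n-1} k_p_x * q * v^(k+1)
With constant q=0.018, v=0.934579
Sum = 0.124967
NSP = 367770 * 0.124967
= 45959.1713


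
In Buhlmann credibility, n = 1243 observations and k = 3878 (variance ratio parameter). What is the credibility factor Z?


Z = n / (n + k)
= 1243 / (1243 + 3878)
= 1243 / 5121
= 0.2427


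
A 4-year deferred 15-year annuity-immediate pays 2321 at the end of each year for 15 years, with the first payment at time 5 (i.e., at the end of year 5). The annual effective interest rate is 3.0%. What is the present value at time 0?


PV at time 4 of the 15-year annuity-immediate:
a_n = 2321 * (1-(1+0.03)^(-15))/0.03 = 27707.9473
Discount back 4 years to time 0:
PV = 27707.9473 * (1+0.03)^(-4)
= 27707.9473 * 0.888487
= 24618.1523


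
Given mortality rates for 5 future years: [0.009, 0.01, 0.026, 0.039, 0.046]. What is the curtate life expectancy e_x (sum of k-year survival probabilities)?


e_x = sum_{k=1}^{n} k_p_x
k_p_x values:
  1_p_x = 0.991
  2_p_x = 0.98109
  3_p_x = 0.955582
  4_p_x = 0.918314
  5_p_x = 0.876072
e_x = 4.7221


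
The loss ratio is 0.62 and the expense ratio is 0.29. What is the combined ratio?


Combined ratio = loss ratio + expense ratio
= 0.62 + 0.29
= 0.91


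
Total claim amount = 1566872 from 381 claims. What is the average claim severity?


severity = total / number
= 1566872 / 381
= 4112.5249


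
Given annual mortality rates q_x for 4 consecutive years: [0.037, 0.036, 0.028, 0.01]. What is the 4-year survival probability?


p_k = 1 - q_k for each year
Survival = product of (1 - q_k)
= 0.963 * 0.964 * 0.972 * 0.99
= 0.8933


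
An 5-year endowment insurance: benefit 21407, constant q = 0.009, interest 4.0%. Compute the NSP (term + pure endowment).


Term component = 842.9982
Pure endowment = 5_p_x * v^5 * benefit = 0.955803 * 0.821927 * 21407 = 16817.3431
NSP = 17660.3413


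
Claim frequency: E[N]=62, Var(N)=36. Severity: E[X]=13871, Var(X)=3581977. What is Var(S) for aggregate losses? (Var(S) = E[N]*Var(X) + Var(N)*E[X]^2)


Var(S) = E[N]*Var(X) + Var(N)*E[X]^2
= 62*3581977 + 36*13871^2
= 222082574 + 6926567076
= 7.1486e+09


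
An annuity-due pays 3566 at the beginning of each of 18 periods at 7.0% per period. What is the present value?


PV_due = PMT * (1-(1+i)^(-n))/i * (1+i)
PV_immediate = 35870.7039
PV_due = 35870.7039 * 1.07
= 38381.6532


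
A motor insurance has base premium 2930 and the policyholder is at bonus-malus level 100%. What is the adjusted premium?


adjusted = base * BM_level / 100
= 2930 * 100 / 100
= 2930 * 1.0
= 2930.0


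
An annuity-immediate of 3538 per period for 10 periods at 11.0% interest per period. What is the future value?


FV = PMT * ((1+i)^n - 1) / i
= 3538 * ((1.11)^10 - 1) / 0.11
= 3538 * (2.839421 - 1) / 0.11
= 59162.4677


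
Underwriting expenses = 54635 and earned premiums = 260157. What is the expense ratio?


Expense ratio = expenses / premiums
= 54635 / 260157
= 0.21


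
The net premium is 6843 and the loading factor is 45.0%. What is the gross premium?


Gross = net * (1 + loading)
= 6843 * (1 + 0.45)
= 6843 * 1.45
= 9922.35


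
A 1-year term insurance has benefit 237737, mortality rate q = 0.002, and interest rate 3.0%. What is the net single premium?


NSP = benefit * q * v
v = 1/(1+i) = 0.970874
NSP = 237737 * 0.002 * 0.970874
= 461.6252


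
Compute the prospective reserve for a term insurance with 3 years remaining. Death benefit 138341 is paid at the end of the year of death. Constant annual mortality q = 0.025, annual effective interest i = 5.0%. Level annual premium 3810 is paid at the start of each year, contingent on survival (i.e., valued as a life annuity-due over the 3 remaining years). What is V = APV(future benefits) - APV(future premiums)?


v = 1/(1+i) = 0.952381
APV(future benefits) per unit = sum_{k=0}^{2} k_p_x * q * v^(k+1) = 0.066448
APV(future benefits) = 138341 * 0.066448 = 9192.4838
Life annuity-due factor ä_{x:3} = sum_{k=0}^{2} k_p_x * v^k = 2.790816
APV(future premiums) = 3810 * 2.790816 = 10633.0102
V = 9192.4838 - 10633.0102
= -1440.5264


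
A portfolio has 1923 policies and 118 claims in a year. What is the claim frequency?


frequency = claims / policies
= 118 / 1923
= 0.0614


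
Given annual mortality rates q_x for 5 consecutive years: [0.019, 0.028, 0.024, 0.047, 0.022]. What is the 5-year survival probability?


p_k = 1 - q_k for each year
Survival = product of (1 - q_k)
= 0.981 * 0.972 * 0.976 * 0.953 * 0.978
= 0.8674


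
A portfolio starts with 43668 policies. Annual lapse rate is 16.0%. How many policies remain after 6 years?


remaining = initial * (1 - lapse)^years
= 43668 * (1 - 0.16)^6
= 43668 * 0.351298
= 15340.4824


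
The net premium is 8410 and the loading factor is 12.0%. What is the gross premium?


Gross = net * (1 + loading)
= 8410 * (1 + 0.12)
= 8410 * 1.12
= 9419.2


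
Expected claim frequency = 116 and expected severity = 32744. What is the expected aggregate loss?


E[S] = E[N] * E[X]
= 116 * 32744
= 3.7983e+06


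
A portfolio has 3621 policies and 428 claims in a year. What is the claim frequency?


frequency = claims / policies
= 428 / 3621
= 0.1182


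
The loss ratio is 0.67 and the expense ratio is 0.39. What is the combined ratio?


Combined ratio = loss ratio + expense ratio
= 0.67 + 0.39
= 1.06


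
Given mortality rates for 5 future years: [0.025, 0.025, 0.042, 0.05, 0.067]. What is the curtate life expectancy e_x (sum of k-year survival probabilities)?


e_x = sum_{k=1}^{n} k_p_x
k_p_x values:
  1_p_x = 0.975
  2_p_x = 0.950625
  3_p_x = 0.910699
  4_p_x = 0.865164
  5_p_x = 0.807198
e_x = 4.5087


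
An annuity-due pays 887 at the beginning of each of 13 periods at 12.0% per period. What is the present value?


PV_due = PMT * (1-(1+i)^(-n))/i * (1+i)
PV_immediate = 5697.6874
PV_due = 5697.6874 * 1.12
= 6381.4099


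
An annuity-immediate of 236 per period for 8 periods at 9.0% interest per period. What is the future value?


FV = PMT * ((1+i)^n - 1) / i
= 236 * ((1.09)^8 - 1) / 0.09
= 236 * (1.992563 - 1) / 0.09
= 2602.7198


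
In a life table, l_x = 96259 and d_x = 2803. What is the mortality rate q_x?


q_x = d_x / l_x
= 2803 / 96259
= 0.0291


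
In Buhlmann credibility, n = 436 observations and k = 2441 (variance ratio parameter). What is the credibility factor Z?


Z = n / (n + k)
= 436 / (436 + 2441)
= 436 / 2877
= 0.1515


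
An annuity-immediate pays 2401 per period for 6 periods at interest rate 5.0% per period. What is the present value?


PV = PMT * (1 - (1+i)^(-n)) / i
= 2401 * (1 - (1+0.05)^(-6)) / 0.05
= 2401 * (1 - 0.746215) / 0.05
= 2401 * 5.075692
= 12186.7367


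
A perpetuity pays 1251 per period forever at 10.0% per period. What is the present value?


PV = PMT / i
= 1251 / 0.1
= 12510.0


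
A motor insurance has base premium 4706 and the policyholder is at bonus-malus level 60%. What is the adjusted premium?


adjusted = base * BM_level / 100
= 4706 * 60 / 100
= 4706 * 0.6
= 2823.6


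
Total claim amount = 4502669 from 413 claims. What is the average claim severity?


severity = total / number
= 4502669 / 413
= 10902.3462


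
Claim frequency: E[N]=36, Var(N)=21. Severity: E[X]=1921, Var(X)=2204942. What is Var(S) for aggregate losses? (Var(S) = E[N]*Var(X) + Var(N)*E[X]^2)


Var(S) = E[N]*Var(X) + Var(N)*E[X]^2
= 36*2204942 + 21*1921^2
= 79377912 + 77495061
= 1.5687e+08


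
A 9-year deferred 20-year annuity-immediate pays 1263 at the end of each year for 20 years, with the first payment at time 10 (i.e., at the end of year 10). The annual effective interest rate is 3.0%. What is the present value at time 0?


PV at time 9 of the 20-year annuity-immediate:
a_n = 1263 * (1-(1+0.03)^(-20))/0.03 = 18790.2507
Discount back 9 years to time 0:
PV = 18790.2507 * (1+0.03)^(-9)
= 18790.2507 * 0.766417
= 14401.1626


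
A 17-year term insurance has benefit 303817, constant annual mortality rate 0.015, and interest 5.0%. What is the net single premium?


NSP = benefit * sum_{k=0}^{n-1} k_p_x * q * v^(k+1)
With constant q=0.015, v=0.952381
Sum = 0.152898
NSP = 303817 * 0.152898
= 46453.0826


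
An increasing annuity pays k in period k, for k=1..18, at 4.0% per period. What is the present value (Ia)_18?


(Ia)_n = sum_{k=1}^{n} k * v^k, v = 1/(1+i)
v = 0.961538
Sum computed term by term:
(Ia)_18 = 107.0091


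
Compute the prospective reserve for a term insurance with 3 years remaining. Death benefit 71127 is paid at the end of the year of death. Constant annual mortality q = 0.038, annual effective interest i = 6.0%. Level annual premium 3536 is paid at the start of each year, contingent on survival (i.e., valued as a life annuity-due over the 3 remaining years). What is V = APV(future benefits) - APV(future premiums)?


v = 1/(1+i) = 0.943396
APV(future benefits) per unit = sum_{k=0}^{2} k_p_x * q * v^(k+1) = 0.097911
APV(future benefits) = 71127 * 0.097911 = 6964.0837
Life annuity-due factor ä_{x:3} = sum_{k=0}^{2} k_p_x * v^k = 2.731189
APV(future premiums) = 3536 * 2.731189 = 9657.4844
V = 6964.0837 - 9657.4844
= -2693.4007


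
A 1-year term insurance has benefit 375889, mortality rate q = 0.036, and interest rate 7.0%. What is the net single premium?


NSP = benefit * q * v
v = 1/(1+i) = 0.934579
NSP = 375889 * 0.036 * 0.934579
= 12646.7327


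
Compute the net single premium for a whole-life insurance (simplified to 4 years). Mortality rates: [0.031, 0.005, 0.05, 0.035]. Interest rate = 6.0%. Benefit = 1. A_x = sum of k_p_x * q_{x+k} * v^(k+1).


v = 0.943396
Year 0: k_p_x=1.0, q=0.031, term=0.029245
Year 1: k_p_x=0.969, q=0.005, term=0.004312
Year 2: k_p_x=0.964155, q=0.05, term=0.040476
Year 3: k_p_x=0.915947, q=0.035, term=0.025393
A_x = 0.0994


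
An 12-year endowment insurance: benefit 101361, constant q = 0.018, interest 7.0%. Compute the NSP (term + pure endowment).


Term component = 13330.1791
Pure endowment = 12_p_x * v^12 * benefit = 0.804151 * 0.444012 * 101361 = 36191.2354
NSP = 49521.4145


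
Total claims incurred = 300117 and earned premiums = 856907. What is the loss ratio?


Loss ratio = claims / premiums
= 300117 / 856907
= 0.3502


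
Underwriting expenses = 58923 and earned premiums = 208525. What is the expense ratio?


Expense ratio = expenses / premiums
= 58923 / 208525
= 0.2826


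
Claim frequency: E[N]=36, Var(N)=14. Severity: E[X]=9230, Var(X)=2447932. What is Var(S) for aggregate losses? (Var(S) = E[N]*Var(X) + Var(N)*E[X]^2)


Var(S) = E[N]*Var(X) + Var(N)*E[X]^2
= 36*2447932 + 14*9230^2
= 88125552 + 1192700600
= 1.2808e+09


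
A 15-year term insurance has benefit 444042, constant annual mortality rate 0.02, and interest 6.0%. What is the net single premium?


NSP = benefit * sum_{k=0}^{n-1} k_p_x * q * v^(k+1)
With constant q=0.02, v=0.943396
Sum = 0.172955
NSP = 444042 * 0.172955
= 76799.3861


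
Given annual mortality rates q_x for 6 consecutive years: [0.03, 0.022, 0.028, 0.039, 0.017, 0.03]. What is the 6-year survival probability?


p_k = 1 - q_k for each year
Survival = product of (1 - q_k)
= 0.97 * 0.978 * 0.972 * 0.961 * 0.983 * 0.97
= 0.8449


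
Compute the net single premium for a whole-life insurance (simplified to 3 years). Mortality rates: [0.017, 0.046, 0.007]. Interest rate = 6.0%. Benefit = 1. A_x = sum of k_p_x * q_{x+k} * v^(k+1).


v = 0.943396
Year 0: k_p_x=1.0, q=0.017, term=0.016038
Year 1: k_p_x=0.983, q=0.046, term=0.040244
Year 2: k_p_x=0.937782, q=0.007, term=0.005512
A_x = 0.0618


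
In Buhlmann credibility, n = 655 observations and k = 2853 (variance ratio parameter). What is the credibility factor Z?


Z = n / (n + k)
= 655 / (655 + 2853)
= 655 / 3508
= 0.1867


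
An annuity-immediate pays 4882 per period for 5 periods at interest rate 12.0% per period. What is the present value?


PV = PMT * (1 - (1+i)^(-n)) / i
= 4882 * (1 - (1+0.12)^(-5)) / 0.12
= 4882 * (1 - 0.567427) / 0.12
= 4882 * 3.604776
= 17598.5174


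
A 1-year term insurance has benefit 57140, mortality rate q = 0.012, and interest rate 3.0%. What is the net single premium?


NSP = benefit * q * v
v = 1/(1+i) = 0.970874
NSP = 57140 * 0.012 * 0.970874
= 665.7087


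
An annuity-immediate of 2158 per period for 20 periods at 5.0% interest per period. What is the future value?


FV = PMT * ((1+i)^n - 1) / i
= 2158 * ((1.05)^20 - 1) / 0.05
= 2158 * (2.653298 - 1) / 0.05
= 71356.329


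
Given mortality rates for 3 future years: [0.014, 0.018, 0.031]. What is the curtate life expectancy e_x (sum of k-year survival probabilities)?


e_x = sum_{k=1}^{n} k_p_x
k_p_x values:
  1_p_x = 0.986
  2_p_x = 0.968252
  3_p_x = 0.938236
e_x = 2.8925


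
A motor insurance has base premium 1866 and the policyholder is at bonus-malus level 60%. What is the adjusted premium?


adjusted = base * BM_level / 100
= 1866 * 60 / 100
= 1866 * 0.6
= 1119.6


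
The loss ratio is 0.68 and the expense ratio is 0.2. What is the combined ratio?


Combined ratio = loss ratio + expense ratio
= 0.68 + 0.2
= 0.88


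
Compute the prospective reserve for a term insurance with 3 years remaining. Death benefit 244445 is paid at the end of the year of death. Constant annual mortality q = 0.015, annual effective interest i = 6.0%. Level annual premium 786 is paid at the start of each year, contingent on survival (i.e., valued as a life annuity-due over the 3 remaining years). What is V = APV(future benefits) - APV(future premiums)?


v = 1/(1+i) = 0.943396
APV(future benefits) per unit = sum_{k=0}^{2} k_p_x * q * v^(k+1) = 0.03952
APV(future benefits) = 244445 * 0.03952 = 9660.4505
Life annuity-due factor ä_{x:3} = sum_{k=0}^{2} k_p_x * v^k = 2.792742
APV(future premiums) = 786 * 2.792742 = 2195.0953
V = 9660.4505 - 2195.0953
= 7465.3553


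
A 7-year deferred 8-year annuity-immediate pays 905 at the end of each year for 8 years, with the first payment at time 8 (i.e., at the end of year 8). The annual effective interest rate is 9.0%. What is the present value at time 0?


PV at time 7 of the 8-year annuity-immediate:
a_n = 905 * (1-(1+0.09)^(-8))/0.09 = 5009.0113
Discount back 7 years to time 0:
PV = 5009.0113 * (1+0.09)^(-7)
= 5009.0113 * 0.547034
= 2740.1007


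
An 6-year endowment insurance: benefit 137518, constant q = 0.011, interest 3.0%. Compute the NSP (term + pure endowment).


Term component = 7980.1011
Pure endowment = 6_p_x * v^6 * benefit = 0.935789 * 0.837484 * 137518 = 107773.9869
NSP = 115754.0879


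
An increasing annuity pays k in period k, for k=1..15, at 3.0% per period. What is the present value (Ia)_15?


(Ia)_n = sum_{k=1}^{n} k * v^k, v = 1/(1+i)
v = 0.970874
Sum computed term by term:
(Ia)_15 = 88.9381


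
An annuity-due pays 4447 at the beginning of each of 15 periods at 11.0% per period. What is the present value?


PV_due = PMT * (1-(1+i)^(-n))/i * (1+i)
PV_immediate = 31977.797
PV_due = 31977.797 * 1.11
= 35495.3547


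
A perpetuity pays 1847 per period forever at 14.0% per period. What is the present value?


PV = PMT / i
= 1847 / 0.14
= 13192.8571


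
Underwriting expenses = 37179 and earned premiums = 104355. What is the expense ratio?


Expense ratio = expenses / premiums
= 37179 / 104355
= 0.3563


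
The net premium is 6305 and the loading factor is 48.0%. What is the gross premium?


Gross = net * (1 + loading)
= 6305 * (1 + 0.48)
= 6305 * 1.48
= 9331.4


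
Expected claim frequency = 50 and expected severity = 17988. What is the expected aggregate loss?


E[S] = E[N] * E[X]
= 50 * 17988
= 899400


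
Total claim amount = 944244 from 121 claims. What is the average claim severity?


severity = total / number
= 944244 / 121
= 7803.6694


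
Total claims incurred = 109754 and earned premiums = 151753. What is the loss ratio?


Loss ratio = claims / premiums
= 109754 / 151753
= 0.7232


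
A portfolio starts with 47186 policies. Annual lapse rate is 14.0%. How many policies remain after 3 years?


remaining = initial * (1 - lapse)^years
= 47186 * (1 - 0.14)^3
= 47186 * 0.636056
= 30012.9384


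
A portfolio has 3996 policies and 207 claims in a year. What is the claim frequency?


frequency = claims / policies
= 207 / 3996
= 0.0518


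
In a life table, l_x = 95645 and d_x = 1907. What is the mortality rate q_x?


q_x = d_x / l_x
= 1907 / 95645
= 0.0199


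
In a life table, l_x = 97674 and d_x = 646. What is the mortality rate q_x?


q_x = d_x / l_x
= 646 / 97674
= 0.0066


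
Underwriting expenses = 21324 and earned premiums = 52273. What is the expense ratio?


Expense ratio = expenses / premiums
= 21324 / 52273
= 0.4079


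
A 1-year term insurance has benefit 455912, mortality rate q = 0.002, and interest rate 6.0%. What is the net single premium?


NSP = benefit * q * v
v = 1/(1+i) = 0.943396
NSP = 455912 * 0.002 * 0.943396
= 860.2113


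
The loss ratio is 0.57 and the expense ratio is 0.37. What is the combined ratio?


Combined ratio = loss ratio + expense ratio
= 0.57 + 0.37
= 0.94


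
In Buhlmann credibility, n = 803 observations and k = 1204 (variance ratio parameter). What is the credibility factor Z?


Z = n / (n + k)
= 803 / (803 + 1204)
= 803 / 2007
= 0.4001


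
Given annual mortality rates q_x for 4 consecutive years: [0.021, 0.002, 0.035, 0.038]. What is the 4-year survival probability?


p_k = 1 - q_k for each year
Survival = product of (1 - q_k)
= 0.979 * 0.998 * 0.965 * 0.962
= 0.907


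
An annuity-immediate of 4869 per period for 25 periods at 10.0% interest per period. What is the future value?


FV = PMT * ((1+i)^n - 1) / i
= 4869 * ((1.1)^25 - 1) / 0.1
= 4869 * (10.834706 - 1) / 0.1
= 478851.8324


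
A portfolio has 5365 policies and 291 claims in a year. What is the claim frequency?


frequency = claims / policies
= 291 / 5365
= 0.0542


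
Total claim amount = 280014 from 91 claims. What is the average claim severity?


severity = total / number
= 280014 / 91
= 3077.0769


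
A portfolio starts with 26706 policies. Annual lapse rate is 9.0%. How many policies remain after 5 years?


remaining = initial * (1 - lapse)^years
= 26706 * (1 - 0.09)^5
= 26706 * 0.624032
= 16665.4025


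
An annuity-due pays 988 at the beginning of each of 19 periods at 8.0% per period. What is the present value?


PV_due = PMT * (1-(1+i)^(-n))/i * (1+i)
PV_immediate = 9488.356
PV_due = 9488.356 * 1.08
= 10247.4245


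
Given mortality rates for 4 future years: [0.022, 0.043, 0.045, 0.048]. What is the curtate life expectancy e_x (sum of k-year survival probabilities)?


e_x = sum_{k=1}^{n} k_p_x
k_p_x values:
  1_p_x = 0.978
  2_p_x = 0.935946
  3_p_x = 0.893828
  4_p_x = 0.850925
e_x = 3.6587
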